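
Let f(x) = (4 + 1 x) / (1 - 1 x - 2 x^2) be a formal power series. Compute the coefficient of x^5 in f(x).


Write f(x) = sum_{k>=0} a_k x^k. Multiplying both sides by 1 - 1 x - 2 x^2 gives
(1 - 1 x - 2 x^2) sum_{k>=0} a_k x^k = 4 + 1 x.
Matching coefficients:
 x^0: a_0 = 4
 x^1: a_1 - 1 a_0 = 1  =>  a_1 = 1*4 + 1 = 5
 x^k (k >= 2): a_k = 1 a_{k-1} + 2 a_{k-2}.
Iterating: a_2 = 13, a_3 = 23, a_4 = 49, a_5 = 95.
So the coefficient of x^5 is 95.

95


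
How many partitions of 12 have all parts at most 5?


Using the generating function (1-x)^(-1)(1-x^2)^(-1)...(1-x^5)^(-1),
the coefficient of x^12 counts these restricted partitions.
Result = 47

47


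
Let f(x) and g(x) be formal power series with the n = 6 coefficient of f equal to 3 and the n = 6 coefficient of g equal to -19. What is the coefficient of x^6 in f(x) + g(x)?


Addition of formal power series is termwise.
The coefficient of x^6 in f + g = 3 + -19
= -16

-16


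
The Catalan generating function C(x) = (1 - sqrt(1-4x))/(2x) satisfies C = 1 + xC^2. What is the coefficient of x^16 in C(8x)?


Substituting x -> 8x scales the n-th coefficient by 8^n, so [x^16] C(8x) = 8^16 * C_16.
C_16 = C(2*16, 16)/(17) = 601080390/17 = 35357670.
So 8^16 * 35357670 = 281474976710656 * 35357670 = 9952299339793060331520.

9952299339793060331520


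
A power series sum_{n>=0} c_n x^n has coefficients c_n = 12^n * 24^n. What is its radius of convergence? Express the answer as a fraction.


By the root test (Cauchy-Hadamard), the radius is R = 1 / limsup_n |c_n|^(1/n).
Here |c_n|^(1/n) = (12^n * 24^n)^(1/n) = 12 * 24 = 288 for all n.
So R = 1/288 = 1/288.

1/288


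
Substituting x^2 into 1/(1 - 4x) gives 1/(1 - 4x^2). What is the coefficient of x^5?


Since 1/(1 - 4x^2) only has even powers of x,
the coefficient of x^5 (odd) is 0.

0


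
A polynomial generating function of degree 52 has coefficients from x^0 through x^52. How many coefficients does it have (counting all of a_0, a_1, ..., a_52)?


A polynomial of degree 52 takes the form a_0 + a_1 x + ... + a_52 x^52.
The number of coefficients is 52 + 1 = 53.

53


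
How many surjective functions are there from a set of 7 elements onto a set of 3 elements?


By inclusion-exclusion on which target elements are missed, the number of surjections from an n-set onto a k-set is
surj(n, k) = sum_{j=0}^{k} (-1)^j C(k, j) (k - j)^n.
Equivalently surj(n, k) = k! * S(n, k), where S(n, k) is the Stirling number of the second kind.
For n = 7, k = 3:
S(7, 3) = 301, so
surj = 3! * 301 = 6 * 301 = 1806.

1806


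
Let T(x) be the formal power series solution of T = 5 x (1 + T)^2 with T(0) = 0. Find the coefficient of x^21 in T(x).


Apply the Lagrange inversion formula: if T = 5 x * phi(T) with phi(t) = (1 + t)^2, then [x^n] T = 5^n * (1/n) [t^(n-1)] phi(t)^n = 5^n * (1/n) [t^(n-1)] (1 + t)^(2n) = 5^n * (1/n) C(2n, n-1).
Using the identity C(2n, n-1) = C(2n, n) * n / (n+1), the unscaled factor equals C(2n, n) / (n+1) = C_n, the n-th Catalan number.
For n = 21: C_21 = C(42, 21) / 22 = 538257874440/22 = 24466267020.
With the 5^21 = 476837158203125 factor, the coefficient is 476837158203125 * 24466267020 = 11666425237655639648437500.

11666425237655639648437500


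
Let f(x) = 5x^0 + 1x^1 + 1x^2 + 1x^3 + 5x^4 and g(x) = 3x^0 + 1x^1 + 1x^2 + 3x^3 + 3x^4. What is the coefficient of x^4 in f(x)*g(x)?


Cauchy product at x^4:
5*3 + 1*3 + 1*1 + 1*1 + 5*3
= 35

35


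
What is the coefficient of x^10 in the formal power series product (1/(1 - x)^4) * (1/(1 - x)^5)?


Combine the factors: (1/(1 - x)^4) * (1/(1 - x)^5) = 1/(1 - x)^9.
Then use 1/(1 - x)^r = sum_{k>=0} C(k + r - 1, r - 1) x^k with r = 9 and k = 10:
C(18, 8) = 43758.

43758


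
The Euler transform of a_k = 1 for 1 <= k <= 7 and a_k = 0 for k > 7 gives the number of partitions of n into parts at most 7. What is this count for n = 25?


Partitions of 25 into parts at most 7:
Using generating function (1-x)^(-1)(1-x^2)^(-1)...(1-x^7)^(-1),
the coefficient of x^25 = 860

860


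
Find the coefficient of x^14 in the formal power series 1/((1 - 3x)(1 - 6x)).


By partial fractions or Cauchy convolution:
The coefficient equals sum_{k=0}^{14} 3^k * 6^(14-k).
= 156723545223

156723545223


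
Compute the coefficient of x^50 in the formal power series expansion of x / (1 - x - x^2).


Let f(x) = sum_{k>=0} a_k x^k. Multiplying f(x) * (1 - x - x^2) = x and matching coefficients gives a_0 = 0, a_1 = 1, and a_k = a_{k-1} + a_{k-2} for k >= 2. These are the Fibonacci numbers F_k.
Iterating from F_0 = 0, F_1 = 1:
F_0=0, F_1=1, F_2=1, F_3=2, F_4=3, F_5=5, F_6=8, F_7=13, F_8=21, F_9=34, ...
F_50 = 12586269025.

12586269025


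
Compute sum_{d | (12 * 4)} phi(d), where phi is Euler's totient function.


First, 12 * 4 = 48. One classical identity is sum_{d | n} phi(d) = n (each k in [1, n] has a unique gcd with n, and among the k's with gcd(k, n) = n/d there are phi(d) of them). So the sum equals 48. We also verify directly:
Divisors of 48: 1, 2, 3, 4, 6, 8, 12, 16, 24, 48.
phi values: 1, 1, 2, 2, 2, 4, 4, 8, 8, 16.
Sum = 48.

48


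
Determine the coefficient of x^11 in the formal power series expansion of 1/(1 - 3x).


The geometric series identity gives 1/(1 - c x) = sum_{k>=0} c^k x^k, so the coefficient of x^k is c^k.
Here c = 3 and k = 11.
Computing: 3^11 = 177147

177147


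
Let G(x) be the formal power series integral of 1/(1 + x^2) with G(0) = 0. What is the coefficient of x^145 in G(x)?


1/(1 + x^2) = sum_{j>=0} (-1)^j x^(2j). Integrating termwise with G(0) = 0:
G(x) = sum_{j>=0} (-1)^j x^(2j+1) / (2j+1) = arctan(x).
Only odd powers are nonzero. For x^145 write 145 = 2*72 + 1, giving
(-1)^72 / 145 = 1/145 = 1/145.

1/145


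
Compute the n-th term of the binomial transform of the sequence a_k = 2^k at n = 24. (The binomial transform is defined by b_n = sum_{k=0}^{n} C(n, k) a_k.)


With a_k = 2^k, b_n = sum_{k=0}^{n} C(n, k) 2^k = (1 + 2)^n by the binomial theorem.
For n = 24: (1 + 2)^24 = 3^24 = 282429536481.

282429536481


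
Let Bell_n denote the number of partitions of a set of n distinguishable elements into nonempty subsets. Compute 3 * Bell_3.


Bell_3 can be computed from the Bell triangle or from Dobinski's identity Bell_n = (1/e) * sum_{k>=0} k^n / k!.
Computing Bell_3 = 5.
Then 3 * 5 = 15.

15


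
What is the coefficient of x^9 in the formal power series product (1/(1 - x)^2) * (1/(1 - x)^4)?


Combine the factors: (1/(1 - x)^2) * (1/(1 - x)^4) = 1/(1 - x)^6.
Then use 1/(1 - x)^r = sum_{k>=0} C(k + r - 1, r - 1) x^k with r = 6 and k = 9:
C(14, 5) = 2002.

2002


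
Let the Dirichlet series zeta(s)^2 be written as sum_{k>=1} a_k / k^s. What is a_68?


The Dirichlet convolution of the constant function 1 with itself gives (1 * 1)(k) = sum_{d | k} 1 = d(k), the number of positive divisors of k.
Since zeta(s) = sum_{k>=1} 1/k^s, we have zeta(s)^2 = sum_{k>=1} d(k)/k^s, so a_k = d(k).
For k = 68: the divisors are 1, 2, 4, 17, 34, 68.
Count = 6.

6


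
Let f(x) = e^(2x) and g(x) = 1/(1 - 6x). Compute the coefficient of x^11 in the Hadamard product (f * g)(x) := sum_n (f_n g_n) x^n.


Expanding: f_k = 2^k/k! (from e^(2x)) and g_k = 6^k (from 1/(1 - 6x)). So the Hadamard coefficient (f * g)_k = 2^k 6^k / k! = (12)^k / k!.
For k = 11: 12^11/11! = 743008370688/39916800 = 35831808/1925.

35831808/1925


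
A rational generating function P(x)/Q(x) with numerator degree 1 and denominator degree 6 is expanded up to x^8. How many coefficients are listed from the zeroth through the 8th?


Expanding up to x^8 gives the coefficients for x^0, x^1, ..., x^8.
That is 8 + 1 = 9 coefficients in total.

9


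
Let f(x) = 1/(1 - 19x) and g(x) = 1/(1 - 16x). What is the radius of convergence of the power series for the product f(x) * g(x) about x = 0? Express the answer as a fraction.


The radius of 1/(1 - 19x) is 1/19 (nearest singularity at x = 1/19), and the radius of 1/(1 - 16x) is 1/16.
The product f(x)*g(x) = 1/((1 - 19x)(1 - 16x)) has singularities at both 1/19 and 1/16, so its radius of convergence is the distance to the nearest one:
min(1/19, 1/16) = 1/19.

1/19


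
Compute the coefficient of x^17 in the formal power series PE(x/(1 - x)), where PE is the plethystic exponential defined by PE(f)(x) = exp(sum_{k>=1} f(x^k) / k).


For f(x) = x/(1 - x) we have
sum_{k>=1} f(x^k) / k = sum_{k>=1} (1/k) * x^k / (1 - x^k) = sum_{k, m >= 1} x^(k m) / k,
which after exponentiating simplifies to
PE(x/(1 - x)) = prod_{k>=1} 1 / (1 - x^k).
This is the generating function for the partition function p(n), so the coefficient of x^17 is p(17).
Computing p(17) by dynamic programming over parts 1, 2, ..., 17: p(17) = 297.

297


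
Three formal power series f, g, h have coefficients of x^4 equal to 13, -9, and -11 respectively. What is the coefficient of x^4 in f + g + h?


Series addition is componentwise:
13 + -9 + -11
= -7

-7


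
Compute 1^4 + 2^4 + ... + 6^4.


This power sum has a closed form given by Faulhaber's formula
sum_{k=1}^{m} k^p = (1 / (p + 1)) * sum_{j=0}^{p} C(p + 1, j) B_j m^(p + 1 - j),
but for small m direct computation is fastest:
1 + 16 + 81 + 256 + 625 + 1296 = 2275.

2275


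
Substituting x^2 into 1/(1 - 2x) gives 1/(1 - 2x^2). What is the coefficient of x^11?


Since 1/(1 - 2x^2) only has even powers of x,
the coefficient of x^11 (odd) is 0.

0


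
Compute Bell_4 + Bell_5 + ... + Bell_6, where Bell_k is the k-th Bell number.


Recall Bell_k counts set partitions of a k-set (with Bell_0 = 1 by convention).
Bell_4 through Bell_6: 15, 52, 203
Sum = 15 + 52 + 203 = 270.

270


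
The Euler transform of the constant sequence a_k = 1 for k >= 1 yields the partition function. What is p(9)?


The Euler transform converts the sequence a_k = 1 into the number of integer partitions.
Using the recurrence or dynamic programming:
p(9) = 30

30


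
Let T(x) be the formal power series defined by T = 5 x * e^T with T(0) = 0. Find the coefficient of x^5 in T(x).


Apply the Lagrange inversion formula: if T = 5 x * phi(T) with phi(t) = e^t, then
[x^n] T = 5^n * (1/n) [t^(n-1)] phi(t)^n = 5^n * (1/n) [t^(n-1)] e^(n t) = 5^n * (1/n) * n^(n-1) / (n-1)! = 5^n * n^(n-1) / n!.
When c = 1 this is the Cayley count of rooted labeled trees on n vertices, divided by n!.
For n = 5: 5^5 * 5^4 / 5! = 3125 * 625/120 = 390625/24.

390625/24


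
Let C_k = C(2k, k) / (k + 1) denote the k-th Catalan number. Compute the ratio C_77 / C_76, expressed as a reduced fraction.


Using C_k = (2k)! / (k! (k+1)!), the ratio C_{k+1}/C_k simplifies to
C_{k+1}/C_k = [(2k+2)! / ((k+1)! (k+2)!)] * [k! (k+1)! / (2k)!]
 = (2k+2)(2k+1) / ((k+1)(k+2)) = 2(2k+1) / (k+2).
For k = 76: 2(2*76 + 1) / (76 + 2) = 306/78 = 51/13.

51/13


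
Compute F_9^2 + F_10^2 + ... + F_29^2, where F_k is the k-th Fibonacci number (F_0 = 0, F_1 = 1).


There is a standard identity sum_{k=0}^{N} F_k^2 = F_N * F_{N+1} (proved inductively from the telescoping relation F_k^2 = F_k F_{k+1} - F_{k-1} F_k). Then
sum_{k=9}^{29} F_k^2 = F_29 F_30 - F_8 F_9.
Computing: F_29 = 514229, F_30 = 832040, F_8 = 21, F_9 = 34.
Sum = 514229 * 832040 - 21 * 34 = 427859096446.

427859096446


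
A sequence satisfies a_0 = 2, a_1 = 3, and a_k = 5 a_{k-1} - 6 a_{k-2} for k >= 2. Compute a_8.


The characteristic equation is t^2 - 5 t + 6 = 0, with roots r_1 = 3 and r_2 = 2 (so c_1 = r_1 + r_2, c_2 = -r_1 r_2 as required).
One can use the closed form a_n = A r_1^n + B r_2^n, but direct iteration is more reliable:
a_0 = 2, a_1 = 3, a_2 = 3, a_3 = -3, a_4 = -33, a_5 = -147, a_6 = -537, a_7 = -1803, a_8 = -5793.
So a_8 = -5793.

-5793


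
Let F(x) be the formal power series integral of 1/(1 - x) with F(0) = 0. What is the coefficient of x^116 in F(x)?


1/(1 - x) = sum_{k>=0} x^k. Integrating termwise and using F(0) = 0 gives
F(x) = sum_{k>=0} x^(k+1) / (k+1) = sum_{m>=1} x^m / m = -ln(1 - x).
So the coefficient of x^116 is 1/116 = 1/116.

1/116


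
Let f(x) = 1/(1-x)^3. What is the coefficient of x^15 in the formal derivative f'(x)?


Differentiate: d/dx [ 1/(1-x)^r ] = r / (1-x)^(r+1).
Here r = 3, so f'(x) = 3 / (1-x)^4.
The expansion of 1/(1-x)^(r+1) has coefficient of x^n equal to C(n+r, r).
So the coefficient of x^15 in f'(x) is
3 * C(18, 3) = 3 * 816 = 2448

2448


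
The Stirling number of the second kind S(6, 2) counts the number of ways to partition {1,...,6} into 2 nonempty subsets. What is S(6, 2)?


Using the explicit formula S(n,k) = (1/k!) sum_{j=0}^{k} (-1)^(k-j) C(k,j) j^n:
S(6, 2) = 31
Equivalently, S(n,k) is n! times the coefficient of x^n in the EGF (e^x - 1)^k / k!.

31


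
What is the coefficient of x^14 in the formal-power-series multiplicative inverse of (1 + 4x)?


The inverse is 1/(1 + 4x). Apply the geometric identity 1/(1 - y) = sum_{k>=0} y^k with y = -4x:
1/(1 + 4x) = sum_{k>=0} (-4)^k x^k.
So the coefficient of x^14 is (-4)^14 = 268435456.

268435456


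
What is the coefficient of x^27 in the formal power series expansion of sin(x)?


The Maclaurin series is sin(t) = sum_{k>=0} (-1)^k t^(2k+1) / (2k+1)!, so substituting t = x, only odd powers of x are nonzero, with coefficient of x^(2k+1) equal to (-1)^k / (2k+1)!.
Write 27 = 2*13 + 1, giving the coefficient (-1)^13 / 27! = -1/10888869450418352160768000000 = -1/10888869450418352160768000000.

-1/10888869450418352160768000000


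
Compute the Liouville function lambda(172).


The Liouville function is lambda(k) = (-1)^Omega(k), where Omega(k) counts the prime factors of k with multiplicity.
Factoring: 172 = 2 * 2 * 43, so Omega(172) = 3.
lambda(172) = (-1)^3 = -1.

-1


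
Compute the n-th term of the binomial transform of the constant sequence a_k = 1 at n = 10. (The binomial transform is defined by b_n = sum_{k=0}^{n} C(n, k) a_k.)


With a_k = 1 for all k, b_n = sum_{k=0}^{n} C(n, k) = 2^n by the binomial theorem.
For n = 10: 2^10 = 1024.

1024


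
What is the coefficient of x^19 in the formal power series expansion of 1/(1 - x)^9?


The negative binomial / multiset identity is
1/(1 - x)^r = sum_{k>=0} C(k + r - 1, r - 1) x^k.
Here r = 9 and k = 19, so the coefficient is
C(19 + 8, 8) = C(27, 8)
= 2220075

2220075


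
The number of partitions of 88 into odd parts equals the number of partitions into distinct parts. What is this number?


Computing partitions of 88 into odd parts (1, 3, 5, ...):
Using the generating function prod_{k>=0} 1/(1-x^(2k+1)),
the count is 159046

159046


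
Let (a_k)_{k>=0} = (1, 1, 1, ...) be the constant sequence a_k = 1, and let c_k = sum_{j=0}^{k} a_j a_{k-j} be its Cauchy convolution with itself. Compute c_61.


Since a_j = 1 for all j >= 0, the convolution sum becomes
c_k = sum_{j=0}^{k} 1 * 1 = 1 * (k + 1).
Equivalently, the generating function of (a_k) is 1/(1 - x) and its square is 1/(1 - x)^2 = sum_{k>=0} 1(k + 1) x^k.
For k = 61: 1 * 62 = 62.

62


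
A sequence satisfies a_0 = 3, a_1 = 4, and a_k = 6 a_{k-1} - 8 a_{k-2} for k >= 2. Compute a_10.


The characteristic equation is t^2 - 6 t + 8 = 0, with roots r_1 = 4 and r_2 = 2 (so c_1 = r_1 + r_2, c_2 = -r_1 r_2 as required).
One can use the closed form a_n = A r_1^n + B r_2^n, but direct iteration is more reliable:
a_0 = 3, a_1 = 4, a_2 = 0, a_3 = -32, a_4 = -192, a_5 = -896, a_6 = -3840, a_7 = -15872, a_8 = -64512, a_9 = -260096, a_10 = -1044480.
So a_10 = -1044480.

-1044480


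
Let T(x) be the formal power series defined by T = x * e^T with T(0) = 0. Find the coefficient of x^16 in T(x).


Apply the Lagrange inversion formula: if T = x * phi(T) with phi(t) = e^t, then
[x^n] T = (1/n) [t^(n-1)] phi(t)^n = (1/n) [t^(n-1)] e^(n t) = (1/n) * n^(n-1) / (n-1)! = n^(n-1) / n!.
When c = 1 this is the Cayley count of rooted labeled trees on n vertices, divided by n!.
For n = 16: 16^15 / 16! = 1152921504606846976/20922789888000 = 35184372088832/638512875.

35184372088832/638512875


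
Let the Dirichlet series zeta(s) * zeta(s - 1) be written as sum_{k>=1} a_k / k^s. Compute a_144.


Convolution gives a_k = sum_{d | k} d * 1 = sum_{d | k} d = sigma(k), the sum of positive divisors of k.
For k = 144, the divisors are 1, 2, 3, 4, 6, 8, 9, 12, 16, 18, 24, 36, 48, 72, 144, so
sigma(144) = 1 + 2 + 3 + 4 + 6 + 8 + 9 + 12 + 16 + 18 + 24 + 36 + 48 + 72 + 144 = 403.

403


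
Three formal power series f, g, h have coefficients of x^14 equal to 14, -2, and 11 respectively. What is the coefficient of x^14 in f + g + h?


Series addition is componentwise:
14 + -2 + 11
= 23

23


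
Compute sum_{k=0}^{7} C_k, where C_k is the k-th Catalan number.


C_0 through C_7: 1, 1, 2, 5, 14, 42, 132, 429
Sum = 1 + 1 + 2 + 5 + 14 + 42 + 132 + 429
= 626

626


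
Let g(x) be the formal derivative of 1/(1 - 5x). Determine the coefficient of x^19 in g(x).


Differentiate termwise: d/dx sum_{k>=0} 5^k x^k = sum_{k>=1} k 5^k x^(k-1) = sum_{j>=0} (j+1) 5^(j+1) x^j.
Equivalently, d/dx [1/(1 - 5x)] = 5/(1 - 5x)^2.
For j = 19: 20 * 5^20 = 20 * 95367431640625 = 1907348632812500.

1907348632812500


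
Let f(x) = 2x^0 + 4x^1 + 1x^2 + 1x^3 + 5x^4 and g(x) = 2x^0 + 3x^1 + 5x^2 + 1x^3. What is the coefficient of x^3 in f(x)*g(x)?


Cauchy product at x^3:
2*1 + 4*5 + 1*3 + 1*2
= 27

27


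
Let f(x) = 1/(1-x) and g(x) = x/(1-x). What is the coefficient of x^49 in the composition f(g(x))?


First simplify the composition: f(g(x)) = 1/(1 - x/(1-x)) = (1-x)/((1-x) - x) = (1-x)/(1-2x).
Now extract the coefficient. Write (1-x)/(1-2x) = 1/(1-2x) - x/(1-2x).
The coefficient of x^n in 1/(1-2x) is 2^n, and in x/(1-2x) is 2^(n-1) (for n >= 1).
So the coefficient of x^49 is 2^49 - 2^48 = 562949953421312 - 281474976710656 = 281474976710656.

281474976710656


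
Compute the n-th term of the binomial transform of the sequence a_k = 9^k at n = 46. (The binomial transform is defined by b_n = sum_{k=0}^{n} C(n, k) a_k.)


With a_k = 9^k, b_n = sum_{k=0}^{n} C(n, k) 9^k = (1 + 9)^n by the binomial theorem.
For n = 46: (1 + 9)^46 = 10^46 = 10000000000000000000000000000000000000000000000.

10000000000000000000000000000000000000000000000


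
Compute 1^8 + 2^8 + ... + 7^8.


This power sum has a closed form given by Faulhaber's formula
sum_{k=1}^{m} k^p = (1 / (p + 1)) * sum_{j=0}^{p} C(p + 1, j) B_j m^(p + 1 - j),
but for small m direct computation is fastest:
1 + 256 + 6561 + 65536 + 390625 + 1679616 + 5764801 = 7907396.

7907396


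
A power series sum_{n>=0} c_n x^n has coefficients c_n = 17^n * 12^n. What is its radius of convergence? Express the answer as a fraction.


By the root test (Cauchy-Hadamard), the radius is R = 1 / limsup_n |c_n|^(1/n).
Here |c_n|^(1/n) = (17^n * 12^n)^(1/n) = 17 * 12 = 204 for all n.
So R = 1/204 = 1/204.

1/204


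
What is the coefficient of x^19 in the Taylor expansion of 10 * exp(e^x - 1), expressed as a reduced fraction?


exp(e^x - 1) = sum_{k>=0} Bell_k x^k / k!, where Bell_k is the k-th Bell number.
So the coefficient of x^19 is 10 * Bell_19 / 19!.
Computing: Bell_19 = 5832742205057 and 19! = 121645100408832000, giving
10 * 5832742205057/121645100408832000 = 5832742205057/12164510040883200.

5832742205057/12164510040883200


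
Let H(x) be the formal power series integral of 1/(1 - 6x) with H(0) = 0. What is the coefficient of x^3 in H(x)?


1/(1 - 6x) = sum_{k>=0} 6^k x^k. Integrating termwise with H(0) = 0:
H(x) = sum_{k>=0} 6^k x^(k+1) / (k+1) = sum_{m>=1} 6^(m-1) x^m / m.
For m = 3: 6^2/3 = 36/3 = 12.

12


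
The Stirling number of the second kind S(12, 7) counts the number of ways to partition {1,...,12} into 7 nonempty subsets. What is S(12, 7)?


Using the explicit formula S(n,k) = (1/k!) sum_{j=0}^{k} (-1)^(k-j) C(k,j) j^n:
S(12, 7) = 627396
Equivalently, S(n,k) is n! times the coefficient of x^n in the EGF (e^x - 1)^k / k!.

627396


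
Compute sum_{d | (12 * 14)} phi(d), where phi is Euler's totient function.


First, 12 * 14 = 168. One classical identity is sum_{d | n} phi(d) = n (each k in [1, n] has a unique gcd with n, and among the k's with gcd(k, n) = n/d there are phi(d) of them). So the sum equals 168. We also verify directly:
Divisors of 168: 1, 2, 3, 4, 6, 7, 8, 12, 14, 21, 24, 28, 42, 56, 84, 168.
phi values: 1, 1, 2, 2, 2, 6, 4, 4, 6, 12, 8, 12, 12, 24, 24, 48.
Sum = 168.

168


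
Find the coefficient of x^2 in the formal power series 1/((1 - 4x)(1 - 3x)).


By partial fractions or Cauchy convolution:
The coefficient equals sum_{k=0}^{2} 4^k * 3^(2-k).
= 37

37


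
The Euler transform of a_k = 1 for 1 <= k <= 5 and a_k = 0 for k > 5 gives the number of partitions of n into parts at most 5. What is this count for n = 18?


Partitions of 18 into parts at most 5:
Using generating function (1-x)^(-1)(1-x^2)^(-1)...(1-x^5)^(-1),
the coefficient of x^18 = 141

141


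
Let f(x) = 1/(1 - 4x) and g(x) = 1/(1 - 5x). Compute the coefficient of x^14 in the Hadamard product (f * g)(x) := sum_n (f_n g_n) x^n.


f has coefficients f_k = 4^k and g has coefficients g_k = 5^k, so the Hadamard product has coefficient (f*g)_k = 4^k * 5^k = 20^k.
For k = 14: 20^14 = 1638400000000000000.

1638400000000000000


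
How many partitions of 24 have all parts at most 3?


Using the generating function (1-x)^(-1)(1-x^2)^(-1)(1-x^3)^(-1),
the coefficient of x^24 counts these restricted partitions.
Result = 61

61


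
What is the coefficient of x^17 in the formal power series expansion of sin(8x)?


The Maclaurin series is sin(t) = sum_{k>=0} (-1)^k t^(2k+1) / (2k+1)!, so substituting t = 8x, only odd powers of x are nonzero, with coefficient of x^(2k+1) equal to (-1)^k 8^(2k+1) / (2k+1)!.
Write 17 = 2*8 + 1, giving the coefficient (-1)^8 * 8^17 / 17! = 2251799813685248/355687428096000 = 68719476736/10854718875.

68719476736/10854718875


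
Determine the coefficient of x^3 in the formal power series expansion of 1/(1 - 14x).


The geometric series identity gives 1/(1 - c x) = sum_{k>=0} c^k x^k, so the coefficient of x^k is c^k.
Here c = 14 and k = 3.
Computing: 14^3 = 2744

2744


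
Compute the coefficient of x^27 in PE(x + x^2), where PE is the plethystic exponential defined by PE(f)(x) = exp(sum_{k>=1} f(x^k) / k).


With f(x) = x + x^2, the exponent is sum_{k>=1} (x^k + x^(2k)) / k = -ln(1 - x) - ln(1 - x^2). Exponentiating:
PE(x + x^2) = 1 / ((1 - x)(1 - x^2)).
This is the generating function for partitions of n into parts of size 1 or 2. The number of 2's can be any j in 0..13, and the rest are 1's, so
[x^27] = floor(27/2) + 1 = 14.

14


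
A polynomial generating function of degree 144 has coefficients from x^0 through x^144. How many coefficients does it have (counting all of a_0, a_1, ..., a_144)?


A polynomial of degree 144 takes the form a_0 + a_1 x + ... + a_144 x^144.
The number of coefficients is 144 + 1 = 145.

145


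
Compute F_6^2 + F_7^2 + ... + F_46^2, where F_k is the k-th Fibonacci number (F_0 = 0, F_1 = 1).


There is a standard identity sum_{k=0}^{N} F_k^2 = F_N * F_{N+1} (proved inductively from the telescoping relation F_k^2 = F_k F_{k+1} - F_{k-1} F_k). Then
sum_{k=6}^{46} F_k^2 = F_46 F_47 - F_5 F_6.
Computing: F_46 = 1836311903, F_47 = 2971215073, F_5 = 5, F_6 = 8.
Sum = 1836311903 * 2971215073 - 5 * 8 = 5456077604922913879.

5456077604922913879


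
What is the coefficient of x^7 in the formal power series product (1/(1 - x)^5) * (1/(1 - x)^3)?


Combine the factors: (1/(1 - x)^5) * (1/(1 - x)^3) = 1/(1 - x)^8.
Then use 1/(1 - x)^r = sum_{k>=0} C(k + r - 1, r - 1) x^k with r = 8 and k = 7:
C(14, 7) = 3432.

3432


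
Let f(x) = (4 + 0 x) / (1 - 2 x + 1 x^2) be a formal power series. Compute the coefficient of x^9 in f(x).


Write f(x) = sum_{k>=0} a_k x^k. Multiplying both sides by 1 - 2 x + 1 x^2 gives
(1 - 2 x + 1 x^2) sum_{k>=0} a_k x^k = 4 + 0 x.
Matching coefficients:
 x^0: a_0 = 4
 x^1: a_1 - 2 a_0 = 0  =>  a_1 = 2*4 + 0 = 8
 x^k (k >= 2): a_k = 2 a_{k-1} - 1 a_{k-2}.
Iterating: a_2 = 12, a_3 = 16, a_4 = 20, a_5 = 24, a_6 = 28, a_7 = 32, a_8 = 36, a_9 = 40.
So the coefficient of x^9 is 40.

40


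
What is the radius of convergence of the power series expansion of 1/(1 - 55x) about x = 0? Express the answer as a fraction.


Expanding 1/(1 - 55x) = sum_{k>=0} 55^k x^k, the series converges when |55x| < 1, i.e., |x| < 1/55.
So the radius of convergence is 1/55 = 1/55.

1/55


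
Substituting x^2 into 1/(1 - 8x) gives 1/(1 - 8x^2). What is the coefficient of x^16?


The coefficient of x^(2m) in 1/(1 - 8x^2) is 8^m.
With n = 16 = 2*8, the coefficient is 8^8 = 16777216.

16777216


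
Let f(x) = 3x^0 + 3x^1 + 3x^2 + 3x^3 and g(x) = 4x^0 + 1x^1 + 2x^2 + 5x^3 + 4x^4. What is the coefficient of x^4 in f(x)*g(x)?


Cauchy product at x^4:
3*4 + 3*5 + 3*2 + 3*1
= 36

36


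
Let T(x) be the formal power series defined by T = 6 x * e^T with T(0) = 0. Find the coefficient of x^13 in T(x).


Apply the Lagrange inversion formula: if T = 6 x * phi(T) with phi(t) = e^t, then
[x^n] T = 6^n * (1/n) [t^(n-1)] phi(t)^n = 6^n * (1/n) [t^(n-1)] e^(n t) = 6^n * (1/n) * n^(n-1) / (n-1)! = 6^n * n^(n-1) / n!.
When c = 1 this is the Cayley count of rooted labeled trees on n vertices, divided by n!.
For n = 13: 6^13 * 13^12 / 13! = 13060694016 * 23298085122481/6227020800 = 94066914762214056/1925.

94066914762214056/1925


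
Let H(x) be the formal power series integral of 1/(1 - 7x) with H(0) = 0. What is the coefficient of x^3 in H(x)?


1/(1 - 7x) = sum_{k>=0} 7^k x^k. Integrating termwise with H(0) = 0:
H(x) = sum_{k>=0} 7^k x^(k+1) / (k+1) = sum_{m>=1} 7^(m-1) x^m / m.
For m = 3: 7^2/3 = 49/3 = 49/3.

49/3


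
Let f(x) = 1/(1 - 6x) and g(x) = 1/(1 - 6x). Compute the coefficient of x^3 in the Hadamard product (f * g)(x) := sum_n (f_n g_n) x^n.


f has coefficients f_k = 6^k and g has coefficients g_k = 6^k, so the Hadamard product has coefficient (f*g)_k = 6^k * 6^k = 36^k.
For k = 3: 36^3 = 46656.

46656


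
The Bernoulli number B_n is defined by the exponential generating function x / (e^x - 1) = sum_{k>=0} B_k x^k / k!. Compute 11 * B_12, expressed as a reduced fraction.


Bernoulli numbers can also be computed recursively via B_0 = 1 and sum_{j=0}^{m} C(m+1, j) B_j = 0 for m >= 1. Odd-index Bernoulli numbers vanish for k >= 3.
Computing B_12 = -691/2730, so 11 * B_12 = 11 * -691/2730 = -7601/2730.

-7601/2730


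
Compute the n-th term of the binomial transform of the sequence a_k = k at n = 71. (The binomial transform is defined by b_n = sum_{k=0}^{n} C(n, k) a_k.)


With a_k = k, b_n = sum_{k=0}^{n} C(n, k) k. Using k * C(n, k) = n * C(n-1, k-1) gives b_n = n * sum_{k>=1} C(n-1, k-1) = n * 2^(n-1).
For n = 71: 71 * 2^70 = 71 * 1180591620717411303424 = 83822005070936202543104.

83822005070936202543104


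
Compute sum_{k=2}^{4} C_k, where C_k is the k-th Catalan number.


C_2 through C_4: 2, 5, 14
Sum = 2 + 5 + 14
= 21

21


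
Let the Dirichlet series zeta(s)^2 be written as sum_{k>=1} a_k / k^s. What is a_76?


The Dirichlet convolution of the constant function 1 with itself gives (1 * 1)(k) = sum_{d | k} 1 = d(k), the number of positive divisors of k.
Since zeta(s) = sum_{k>=1} 1/k^s, we have zeta(s)^2 = sum_{k>=1} d(k)/k^s, so a_k = d(k).
For k = 76: the divisors are 1, 2, 4, 19, 38, 76.
Count = 6.

6


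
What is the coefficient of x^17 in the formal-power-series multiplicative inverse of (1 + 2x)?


The inverse is 1/(1 + 2x). Apply the geometric identity 1/(1 - y) = sum_{k>=0} y^k with y = -2x:
1/(1 + 2x) = sum_{k>=0} (-2)^k x^k.
So the coefficient of x^17 is (-2)^17 = -131072.

-131072


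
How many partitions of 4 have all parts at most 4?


Using the generating function (1-x)^(-1)(1-x^2)^(-1)...(1-x^4)^(-1),
the coefficient of x^4 counts these restricted partitions.
Result = 5

5


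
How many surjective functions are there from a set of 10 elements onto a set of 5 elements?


By inclusion-exclusion on which target elements are missed, the number of surjections from an n-set onto a k-set is
surj(n, k) = sum_{j=0}^{k} (-1)^j C(k, j) (k - j)^n.
Equivalently surj(n, k) = k! * S(n, k), where S(n, k) is the Stirling number of the second kind.
For n = 10, k = 5:
S(10, 5) = 42525, so
surj = 5! * 42525 = 120 * 42525 = 5103000.

5103000


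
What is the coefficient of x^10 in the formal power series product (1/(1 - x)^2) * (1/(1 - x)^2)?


Combine the factors: (1/(1 - x)^2) * (1/(1 - x)^2) = 1/(1 - x)^4.
Then use 1/(1 - x)^r = sum_{k>=0} C(k + r - 1, r - 1) x^k with r = 4 and k = 10:
C(13, 3) = 286.

286


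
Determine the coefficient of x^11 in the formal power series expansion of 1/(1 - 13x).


The geometric series identity gives 1/(1 - c x) = sum_{k>=0} c^k x^k, so the coefficient of x^k is c^k.
Here c = 13 and k = 11.
Computing: 13^11 = 1792160394037

1792160394037


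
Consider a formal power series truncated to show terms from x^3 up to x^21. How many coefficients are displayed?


From x^3 to x^21 inclusive, the count is 21 - 3 + 1 = 19.

19


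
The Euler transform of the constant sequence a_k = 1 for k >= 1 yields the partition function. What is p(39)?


The Euler transform converts the sequence a_k = 1 into the number of integer partitions.
Using the recurrence or dynamic programming:
p(39) = 31185

31185


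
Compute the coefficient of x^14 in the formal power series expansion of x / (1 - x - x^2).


Let f(x) = sum_{k>=0} a_k x^k. Multiplying f(x) * (1 - x - x^2) = x and matching coefficients gives a_0 = 0, a_1 = 1, and a_k = a_{k-1} + a_{k-2} for k >= 2. These are the Fibonacci numbers F_k.
Iterating from F_0 = 0, F_1 = 1:
F_0=0, F_1=1, F_2=1, F_3=2, F_4=3, F_5=5, F_6=8, F_7=13, F_8=21, F_9=34, ...
F_14 = 377.

377


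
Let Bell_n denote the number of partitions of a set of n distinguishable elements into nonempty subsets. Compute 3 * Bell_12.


Bell_12 can be computed from the Bell triangle or from Dobinski's identity Bell_n = (1/e) * sum_{k>=0} k^n / k!.
Computing Bell_12 = 4213597.
Then 3 * 4213597 = 12640791.

12640791


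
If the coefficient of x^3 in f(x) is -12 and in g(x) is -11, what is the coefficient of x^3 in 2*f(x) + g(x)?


Scalar multiplication scales coefficients: 2 * -12 = -24.
Then add the g coefficient: -24 + -11
= -35

-35


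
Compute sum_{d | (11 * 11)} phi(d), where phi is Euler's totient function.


First, 11 * 11 = 121. One classical identity is sum_{d | n} phi(d) = n (each k in [1, n] has a unique gcd with n, and among the k's with gcd(k, n) = n/d there are phi(d) of them). So the sum equals 121. We also verify directly:
Divisors of 121: 1, 11, 121.
phi values: 1, 10, 110.
Sum = 121.

121


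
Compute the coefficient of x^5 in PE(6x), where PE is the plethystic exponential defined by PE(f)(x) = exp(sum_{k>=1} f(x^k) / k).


With f(x) = 6x, the exponent is sum_{k>=1} 6 x^k / k = 6 * (-ln(1 - x)). Exponentiating:
PE(6x) = exp(-6 ln(1 - x)) = 1/(1 - x)^6.
By the negative binomial expansion, [x^n] 1/(1 - x)^6 = C(n + 5, 5).
For n = 5: C(10, 5) = 252.

252


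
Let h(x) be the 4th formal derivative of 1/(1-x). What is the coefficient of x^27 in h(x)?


Differentiating 4 times: d^4/dx^4 [1/(1-x)] = 4!/(1-x)^5.
The expansion 1/(1-x)^5 = sum_{k>=0} C(k+4, 4) x^k, so the coefficient of x^n in 4!/(1-x)^5 is 4! * C(n+4, 4).
For n = 27: 24 * C(31, 4) = 24 * 31465 = 755160

755160


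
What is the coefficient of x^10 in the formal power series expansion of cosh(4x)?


The Maclaurin series is cosh(t) = sum_{m>=0} t^(2m) / (2m)!, so substituting t = 4x, only even powers of x are nonzero, with coefficient of x^(2m) equal to 4^(2m) / (2m)!.
For x^10 the coefficient is 4^10/10! = 1048576/3628800 = 4096/14175.

4096/14175


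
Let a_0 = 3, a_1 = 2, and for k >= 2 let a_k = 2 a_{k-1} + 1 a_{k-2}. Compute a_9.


Iterating the recurrence forward:
a_0 = 3
a_1 = 2
a_2 = 2*2 + 1*3 = 7
a_3 = 2*7 + 1*2 = 16
a_4 = 2*16 + 1*7 = 39
a_5 = 2*39 + 1*16 = 94
a_6 = 2*94 + 1*39 = 227
a_7 = 2*227 + 1*94 = 548
a_8 = 2*548 + 1*227 = 1323
a_9 = 2*1323 + 1*548 = 3194
So a_9 = 3194.

3194


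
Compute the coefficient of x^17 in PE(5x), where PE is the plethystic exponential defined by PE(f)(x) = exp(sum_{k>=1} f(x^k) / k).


With f(x) = 5x, the exponent is sum_{k>=1} 5 x^k / k = 5 * (-ln(1 - x)). Exponentiating:
PE(5x) = exp(-5 ln(1 - x)) = 1/(1 - x)^5.
By the negative binomial expansion, [x^n] 1/(1 - x)^5 = C(n + 4, 4).
For n = 17: C(21, 4) = 5985.

5985


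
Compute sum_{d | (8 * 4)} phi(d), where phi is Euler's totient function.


First, 8 * 4 = 32. One classical identity is sum_{d | n} phi(d) = n (each k in [1, n] has a unique gcd with n, and among the k's with gcd(k, n) = n/d there are phi(d) of them). So the sum equals 32. We also verify directly:
Divisors of 32: 1, 2, 4, 8, 16, 32.
phi values: 1, 1, 2, 4, 8, 16.
Sum = 32.

32


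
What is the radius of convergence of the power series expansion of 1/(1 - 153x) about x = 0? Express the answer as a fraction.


Expanding 1/(1 - 153x) = sum_{k>=0} 153^k x^k, the series converges when |153x| < 1, i.e., |x| < 1/153.
So the radius of convergence is 1/153 = 1/153.

1/153


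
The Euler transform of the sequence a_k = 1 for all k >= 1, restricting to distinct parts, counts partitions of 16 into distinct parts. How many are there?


Partitions of 16 into distinct parts can be computed via generating function.
Product (1+x)(1+x^2)(1+x^3)...
The coefficient of x^16 = 32

32


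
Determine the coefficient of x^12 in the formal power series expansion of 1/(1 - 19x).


The geometric series identity gives 1/(1 - c x) = sum_{k>=0} c^k x^k, so the coefficient of x^k is c^k.
Here c = 19 and k = 12.
Computing: 19^12 = 2213314919066161

2213314919066161


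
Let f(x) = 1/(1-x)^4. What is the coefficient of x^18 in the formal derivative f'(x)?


Differentiate: d/dx [ 1/(1-x)^r ] = r / (1-x)^(r+1).
Here r = 4, so f'(x) = 4 / (1-x)^5.
The expansion of 1/(1-x)^(r+1) has coefficient of x^n equal to C(n+r, r).
So the coefficient of x^18 in f'(x) is
4 * C(22, 4) = 4 * 7315 = 29260

29260


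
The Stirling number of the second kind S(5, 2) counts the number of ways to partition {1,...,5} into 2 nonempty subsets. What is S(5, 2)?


Using the explicit formula S(n,k) = (1/k!) sum_{j=0}^{k} (-1)^(k-j) C(k,j) j^n:
S(5, 2) = 15
Equivalently, S(n,k) is n! times the coefficient of x^n in the EGF (e^x - 1)^k / k!.

15


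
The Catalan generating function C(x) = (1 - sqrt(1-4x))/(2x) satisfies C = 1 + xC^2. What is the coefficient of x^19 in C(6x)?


Substituting x -> 6x scales the n-th coefficient by 6^n, so [x^19] C(6x) = 6^19 * C_19.
C_19 = C(2*19, 19)/(20) = 35345263800/20 = 1767263190.
So 6^19 * 1767263190 = 609359740010496 * 1767263190 = 1076899037988519794442240.

1076899037988519794442240


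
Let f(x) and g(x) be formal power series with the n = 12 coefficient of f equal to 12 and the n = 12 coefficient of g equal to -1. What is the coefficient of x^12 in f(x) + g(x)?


Addition of formal power series is termwise.
The coefficient of x^12 in f + g = 12 + -1
= 11

11


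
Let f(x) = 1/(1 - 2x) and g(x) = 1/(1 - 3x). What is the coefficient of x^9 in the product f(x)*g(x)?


The coefficient of x^n in f*g is the Cauchy product: sum_{k=0}^{n} a^k * b^(n-k).
With a=2, b=3, n=9:
sum_{k=0}^{9} 2^k * 3^(9-k)
= 58025

58025


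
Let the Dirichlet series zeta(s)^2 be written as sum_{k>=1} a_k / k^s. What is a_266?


The Dirichlet convolution of the constant function 1 with itself gives (1 * 1)(k) = sum_{d | k} 1 = d(k), the number of positive divisors of k.
Since zeta(s) = sum_{k>=1} 1/k^s, we have zeta(s)^2 = sum_{k>=1} d(k)/k^s, so a_k = d(k).
For k = 266: the divisors are 1, 2, 7, 14, 19, 38, 133, 266.
Count = 8.

8


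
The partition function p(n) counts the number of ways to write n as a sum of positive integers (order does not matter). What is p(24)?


Using the generating function prod_{k>=1} 1/(1-x^k), we compute p(24).
By dynamic programming over parts 1 through 24:
p(24) = 1575

1575


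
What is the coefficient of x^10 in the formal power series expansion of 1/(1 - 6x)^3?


The general identity 1/(1 - c x)^r = sum_{k>=0} c^k C(k + r - 1, r - 1) x^k follows by substituting y = c x into 1/(1 - y)^r = sum_{k>=0} C(k + r - 1, r - 1) y^k.
For c = 6, r = 3, k = 10:
6^10 * C(12, 2) = 60466176 * 66 = 3990767616.

3990767616


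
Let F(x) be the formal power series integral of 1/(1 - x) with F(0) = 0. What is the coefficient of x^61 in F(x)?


1/(1 - x) = sum_{k>=0} x^k. Integrating termwise and using F(0) = 0 gives
F(x) = sum_{k>=0} x^(k+1) / (k+1) = sum_{m>=1} x^m / m = -ln(1 - x).
So the coefficient of x^61 is 1/61 = 1/61.

1/61


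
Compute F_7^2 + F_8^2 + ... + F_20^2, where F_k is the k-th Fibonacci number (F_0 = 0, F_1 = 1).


There is a standard identity sum_{k=0}^{N} F_k^2 = F_N * F_{N+1} (proved inductively from the telescoping relation F_k^2 = F_k F_{k+1} - F_{k-1} F_k). Then
sum_{k=7}^{20} F_k^2 = F_20 F_21 - F_6 F_7.
Computing: F_20 = 6765, F_21 = 10946, F_6 = 8, F_7 = 13.
Sum = 6765 * 10946 - 8 * 13 = 74049586.

74049586


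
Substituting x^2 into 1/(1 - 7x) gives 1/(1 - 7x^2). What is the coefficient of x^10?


The coefficient of x^(2m) in 1/(1 - 7x^2) is 7^m.
With n = 10 = 2*5, the coefficient is 7^5 = 16807.

16807


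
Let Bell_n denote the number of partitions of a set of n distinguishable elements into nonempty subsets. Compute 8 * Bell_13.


Bell_13 can be computed from the Bell triangle or from Dobinski's identity Bell_n = (1/e) * sum_{k>=0} k^n / k!.
Computing Bell_13 = 27644437.
Then 8 * 27644437 = 221155496.

221155496


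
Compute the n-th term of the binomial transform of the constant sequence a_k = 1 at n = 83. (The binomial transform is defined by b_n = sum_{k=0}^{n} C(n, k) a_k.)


With a_k = 1 for all k, b_n = sum_{k=0}^{n} C(n, k) = 2^n by the binomial theorem.
For n = 83: 2^83 = 9671406556917033397649408.

9671406556917033397649408


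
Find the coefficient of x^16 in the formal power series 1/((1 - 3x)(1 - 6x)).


By partial fractions or Cauchy convolution:
The coefficient equals sum_{k=0}^{16} 3^k * 6^(16-k).
= 5642176768191

5642176768191


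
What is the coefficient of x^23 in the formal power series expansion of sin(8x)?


The Maclaurin series is sin(t) = sum_{k>=0} (-1)^k t^(2k+1) / (2k+1)!, so substituting t = 8x, only odd powers of x are nonzero, with coefficient of x^(2k+1) equal to (-1)^k 8^(2k+1) / (2k+1)!.
Write 23 = 2*11 + 1, giving the coefficient (-1)^11 * 8^23 / 23! = -590295810358705651712/25852016738884976640000 = -1125899906842624/49308808782358125.

-1125899906842624/49308808782358125


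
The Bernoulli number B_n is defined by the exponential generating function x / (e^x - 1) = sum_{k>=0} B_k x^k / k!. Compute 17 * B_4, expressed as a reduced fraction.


Bernoulli numbers can also be computed recursively via B_0 = 1 and sum_{j=0}^{m} C(m+1, j) B_j = 0 for m >= 1. Odd-index Bernoulli numbers vanish for k >= 3.
Computing B_4 = -1/30, so 17 * B_4 = 17 * -1/30 = -17/30.

-17/30


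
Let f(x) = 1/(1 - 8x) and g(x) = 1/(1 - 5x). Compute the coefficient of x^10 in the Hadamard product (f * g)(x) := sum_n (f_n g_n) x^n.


f has coefficients f_k = 8^k and g has coefficients g_k = 5^k, so the Hadamard product has coefficient (f*g)_k = 8^k * 5^k = 40^k.
For k = 10: 40^10 = 10485760000000000.

10485760000000000


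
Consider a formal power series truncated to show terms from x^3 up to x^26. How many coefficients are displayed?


From x^3 to x^26 inclusive, the count is 26 - 3 + 1 = 24.

24


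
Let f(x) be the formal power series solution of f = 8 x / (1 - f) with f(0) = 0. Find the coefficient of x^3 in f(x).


Apply Lagrange inversion: f = 8 x * phi(f) with phi(t) = 1/(1 - t), so
[x^n] f = 8^n * (1/n) [t^(n-1)] phi(t)^n = 8^n * (1/n) [t^(n-1)] (1 - t)^(-n) = 8^n * (1/n) C(2n - 2, n - 1) = 8^n * C_{n-1}.
For n = 3: C_2 = C(4, 2) / 3 = 6/3 = 2.
With the 8^3 = 512 factor, the coefficient is 512 * 2 = 1024.

1024


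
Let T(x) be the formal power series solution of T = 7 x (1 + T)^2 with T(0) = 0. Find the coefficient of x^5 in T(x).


Apply the Lagrange inversion formula: if T = 7 x * phi(T) with phi(t) = (1 + t)^2, then [x^n] T = 7^n * (1/n) [t^(n-1)] phi(t)^n = 7^n * (1/n) [t^(n-1)] (1 + t)^(2n) = 7^n * (1/n) C(2n, n-1).
Using the identity C(2n, n-1) = C(2n, n) * n / (n+1), the unscaled factor equals C(2n, n) / (n+1) = C_n, the n-th Catalan number.
For n = 5: C_5 = C(10, 5) / 6 = 252/6 = 42.
With the 7^5 = 16807 factor, the coefficient is 16807 * 42 = 705894.

705894
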